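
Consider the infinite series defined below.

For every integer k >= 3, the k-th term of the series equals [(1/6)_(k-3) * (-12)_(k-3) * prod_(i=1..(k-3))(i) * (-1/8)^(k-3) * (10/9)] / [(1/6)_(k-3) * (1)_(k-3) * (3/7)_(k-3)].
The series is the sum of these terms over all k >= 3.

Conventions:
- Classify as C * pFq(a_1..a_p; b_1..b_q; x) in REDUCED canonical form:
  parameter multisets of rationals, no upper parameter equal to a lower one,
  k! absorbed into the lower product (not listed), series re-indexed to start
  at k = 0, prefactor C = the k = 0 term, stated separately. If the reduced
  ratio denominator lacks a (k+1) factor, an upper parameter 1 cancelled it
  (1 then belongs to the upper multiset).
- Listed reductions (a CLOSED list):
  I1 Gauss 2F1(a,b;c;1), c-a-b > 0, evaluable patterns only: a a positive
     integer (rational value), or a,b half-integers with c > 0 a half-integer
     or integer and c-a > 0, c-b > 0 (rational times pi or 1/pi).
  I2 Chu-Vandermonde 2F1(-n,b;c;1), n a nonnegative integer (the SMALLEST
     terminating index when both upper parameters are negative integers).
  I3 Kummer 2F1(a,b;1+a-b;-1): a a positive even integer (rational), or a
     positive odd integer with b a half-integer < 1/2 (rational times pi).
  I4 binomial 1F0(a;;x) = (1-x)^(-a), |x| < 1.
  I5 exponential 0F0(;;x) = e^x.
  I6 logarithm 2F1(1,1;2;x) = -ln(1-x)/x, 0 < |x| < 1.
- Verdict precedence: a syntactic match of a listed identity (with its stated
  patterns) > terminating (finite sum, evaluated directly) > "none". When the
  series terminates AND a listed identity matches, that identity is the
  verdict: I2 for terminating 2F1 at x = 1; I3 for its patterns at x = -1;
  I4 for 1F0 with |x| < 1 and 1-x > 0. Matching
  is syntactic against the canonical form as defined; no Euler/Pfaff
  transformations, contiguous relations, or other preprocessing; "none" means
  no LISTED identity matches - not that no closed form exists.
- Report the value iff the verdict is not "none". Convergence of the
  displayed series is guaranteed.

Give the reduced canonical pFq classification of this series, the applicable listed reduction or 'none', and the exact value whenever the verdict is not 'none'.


Reduced: x = -1/8, 2F1, upper = {-12, 1}, lower = {3/7}, C = 10/9. Verdict: terminating (-12 upstairs). 13 nonzero terms in all; added directly. Exact value: 7954551757810449285479/693481355246498217984.

The tell: t_0 being 10/9, (1)_k (C = 10/9, x = -1/8) is k! itself.
Consecutive-term ratio: r(k) = (-1/8) * (k-12) (k+1) / [(k+3/7) (k+1)] - rational in k. x = (-1/8); t_0 = 10/9; negate the roots.


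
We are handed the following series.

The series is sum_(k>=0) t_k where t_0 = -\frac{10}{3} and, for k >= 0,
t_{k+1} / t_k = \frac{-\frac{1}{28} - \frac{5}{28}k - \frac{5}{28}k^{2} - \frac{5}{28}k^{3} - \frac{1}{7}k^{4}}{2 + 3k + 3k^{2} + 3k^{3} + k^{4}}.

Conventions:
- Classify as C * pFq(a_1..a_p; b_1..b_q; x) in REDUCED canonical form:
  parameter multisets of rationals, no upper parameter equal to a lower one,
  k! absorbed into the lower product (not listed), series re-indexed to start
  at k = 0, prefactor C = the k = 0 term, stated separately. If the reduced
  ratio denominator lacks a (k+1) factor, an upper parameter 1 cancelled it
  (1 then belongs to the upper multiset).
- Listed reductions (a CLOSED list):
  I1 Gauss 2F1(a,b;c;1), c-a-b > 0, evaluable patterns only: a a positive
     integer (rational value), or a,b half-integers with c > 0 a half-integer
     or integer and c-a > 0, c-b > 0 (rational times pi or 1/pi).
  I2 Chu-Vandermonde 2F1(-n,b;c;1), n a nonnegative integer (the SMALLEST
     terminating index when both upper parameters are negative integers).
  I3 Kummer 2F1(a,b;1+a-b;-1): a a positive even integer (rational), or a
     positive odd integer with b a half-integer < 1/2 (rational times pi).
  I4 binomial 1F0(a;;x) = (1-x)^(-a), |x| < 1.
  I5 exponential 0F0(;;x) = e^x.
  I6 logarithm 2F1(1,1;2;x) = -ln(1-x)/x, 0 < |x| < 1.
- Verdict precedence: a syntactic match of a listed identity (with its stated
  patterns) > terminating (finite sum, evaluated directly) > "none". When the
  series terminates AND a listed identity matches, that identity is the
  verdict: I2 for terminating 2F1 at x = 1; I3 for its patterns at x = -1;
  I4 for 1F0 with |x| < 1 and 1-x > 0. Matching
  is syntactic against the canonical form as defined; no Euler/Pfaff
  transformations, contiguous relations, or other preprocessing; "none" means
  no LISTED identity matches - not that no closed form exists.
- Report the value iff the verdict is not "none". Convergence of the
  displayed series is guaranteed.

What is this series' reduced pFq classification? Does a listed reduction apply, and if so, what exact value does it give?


x = -\frac{1}{7} here; the reduced form reads 2F1, upper {\frac{1}{4}, 1}, lower {2}, C = -\frac{10}{3}. Verdict: none. No listed pattern accepts 2F1(\frac{1}{4}, 1; 2; -\frac{1}{7}).

The tell: t_0 = -\frac{10}{3} here, and cancel k^2 + 1 from the displayed ratio first; then C = -10/3.
Term ratio: r(k) = -\frac{1}{7} * (k+\frac{1}{4}) (k+1) / [(k+2) (k+1)] - rational in k, leading ratio -\frac{1}{7}; with t_0 = -\frac{10}{3}, classification follows.


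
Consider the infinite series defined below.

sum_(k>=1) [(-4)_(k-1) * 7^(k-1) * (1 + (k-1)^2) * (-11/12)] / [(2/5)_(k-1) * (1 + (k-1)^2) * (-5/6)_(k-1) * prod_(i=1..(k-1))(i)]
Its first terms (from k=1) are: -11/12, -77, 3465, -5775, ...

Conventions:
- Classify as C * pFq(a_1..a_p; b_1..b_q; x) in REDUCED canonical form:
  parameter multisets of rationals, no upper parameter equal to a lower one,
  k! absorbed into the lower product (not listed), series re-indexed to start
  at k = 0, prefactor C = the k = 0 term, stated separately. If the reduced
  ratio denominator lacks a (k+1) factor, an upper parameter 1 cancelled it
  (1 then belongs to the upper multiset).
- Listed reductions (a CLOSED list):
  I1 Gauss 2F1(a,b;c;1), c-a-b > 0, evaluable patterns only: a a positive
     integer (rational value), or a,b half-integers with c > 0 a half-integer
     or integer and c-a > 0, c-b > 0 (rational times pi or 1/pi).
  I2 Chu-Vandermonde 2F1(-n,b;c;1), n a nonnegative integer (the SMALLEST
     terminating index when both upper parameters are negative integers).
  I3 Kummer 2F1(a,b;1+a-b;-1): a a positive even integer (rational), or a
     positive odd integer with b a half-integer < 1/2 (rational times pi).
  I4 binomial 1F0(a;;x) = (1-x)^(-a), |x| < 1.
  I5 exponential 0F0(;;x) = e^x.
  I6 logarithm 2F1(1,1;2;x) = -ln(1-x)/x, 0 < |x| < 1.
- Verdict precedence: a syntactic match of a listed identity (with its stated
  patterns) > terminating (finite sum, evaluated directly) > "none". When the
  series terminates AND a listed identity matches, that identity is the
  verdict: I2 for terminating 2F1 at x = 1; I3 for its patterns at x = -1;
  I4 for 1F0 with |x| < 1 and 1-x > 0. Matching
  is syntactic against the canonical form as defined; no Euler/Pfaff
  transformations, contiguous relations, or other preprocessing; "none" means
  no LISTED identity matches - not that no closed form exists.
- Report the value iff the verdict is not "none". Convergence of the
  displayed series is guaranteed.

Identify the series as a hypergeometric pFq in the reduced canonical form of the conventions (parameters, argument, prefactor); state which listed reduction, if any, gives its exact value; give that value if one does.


Prefactor -11/12, argument 7: 1F2 with upper {-4} over lower {-5/6, 2/5}. Verdict: terminating - upper -4 stops the sum at k = 4; the 5 terms are added exactly. Sum: -2694505/2652.

Key observation: from the first term -11/12: the product of the first k integers (C = -11/12) is k!.
Ratio: r(k) = 7 * (k-4) / [(k-5/6) (k+2/5) (k+1)] - poly over poly, x = 7 from leading terms; C = -11/12 at k = 0.


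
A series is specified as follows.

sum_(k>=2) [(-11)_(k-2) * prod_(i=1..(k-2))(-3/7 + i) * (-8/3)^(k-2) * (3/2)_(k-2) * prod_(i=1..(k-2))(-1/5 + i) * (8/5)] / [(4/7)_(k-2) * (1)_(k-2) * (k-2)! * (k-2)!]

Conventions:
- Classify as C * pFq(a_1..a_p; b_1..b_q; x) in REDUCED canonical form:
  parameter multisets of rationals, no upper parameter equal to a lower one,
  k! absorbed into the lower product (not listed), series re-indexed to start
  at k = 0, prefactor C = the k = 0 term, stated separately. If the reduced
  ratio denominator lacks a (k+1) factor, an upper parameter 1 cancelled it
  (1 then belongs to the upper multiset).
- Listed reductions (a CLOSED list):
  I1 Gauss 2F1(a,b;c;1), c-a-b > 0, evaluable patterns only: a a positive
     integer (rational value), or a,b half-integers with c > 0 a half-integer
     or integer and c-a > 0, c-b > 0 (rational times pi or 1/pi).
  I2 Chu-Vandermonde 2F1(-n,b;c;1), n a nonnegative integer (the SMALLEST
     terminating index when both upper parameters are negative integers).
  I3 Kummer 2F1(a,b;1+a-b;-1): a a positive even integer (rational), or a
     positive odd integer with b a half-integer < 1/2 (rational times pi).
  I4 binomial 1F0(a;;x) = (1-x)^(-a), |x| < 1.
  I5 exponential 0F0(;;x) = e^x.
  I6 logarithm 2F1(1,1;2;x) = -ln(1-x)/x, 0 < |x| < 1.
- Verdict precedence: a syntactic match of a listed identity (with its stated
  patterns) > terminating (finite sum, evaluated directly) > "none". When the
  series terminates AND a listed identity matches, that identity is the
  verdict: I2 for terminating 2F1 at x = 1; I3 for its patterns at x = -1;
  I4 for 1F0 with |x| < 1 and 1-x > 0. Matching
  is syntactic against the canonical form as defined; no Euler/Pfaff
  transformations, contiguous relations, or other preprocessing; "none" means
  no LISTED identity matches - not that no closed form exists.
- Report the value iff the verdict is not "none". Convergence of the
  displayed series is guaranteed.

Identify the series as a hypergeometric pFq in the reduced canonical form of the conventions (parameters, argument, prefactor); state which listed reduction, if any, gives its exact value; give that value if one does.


This is 8/5 * 3F2(-11, 4/5, 3/2; 1, 1; -8/3) in reduced canonical form. Verdict: terminating - no listed pattern fits, but -11 in the upper list cuts the series at k = 11; direct evaluation. Exact value: 578199631319913880312/120135498046875.

Key observation: t_0 being 8/5, the parameter 4/7 appears in both the upper and lower lists and cancels.
Adjacent-term ratio: r(k) = (-8/3) * (k-11) (k+4/5) (k+3/2) / [(k+1) (k+1) (k+1)] - rational; roots negated = parameters, x = (-8/3), C = 8/5.


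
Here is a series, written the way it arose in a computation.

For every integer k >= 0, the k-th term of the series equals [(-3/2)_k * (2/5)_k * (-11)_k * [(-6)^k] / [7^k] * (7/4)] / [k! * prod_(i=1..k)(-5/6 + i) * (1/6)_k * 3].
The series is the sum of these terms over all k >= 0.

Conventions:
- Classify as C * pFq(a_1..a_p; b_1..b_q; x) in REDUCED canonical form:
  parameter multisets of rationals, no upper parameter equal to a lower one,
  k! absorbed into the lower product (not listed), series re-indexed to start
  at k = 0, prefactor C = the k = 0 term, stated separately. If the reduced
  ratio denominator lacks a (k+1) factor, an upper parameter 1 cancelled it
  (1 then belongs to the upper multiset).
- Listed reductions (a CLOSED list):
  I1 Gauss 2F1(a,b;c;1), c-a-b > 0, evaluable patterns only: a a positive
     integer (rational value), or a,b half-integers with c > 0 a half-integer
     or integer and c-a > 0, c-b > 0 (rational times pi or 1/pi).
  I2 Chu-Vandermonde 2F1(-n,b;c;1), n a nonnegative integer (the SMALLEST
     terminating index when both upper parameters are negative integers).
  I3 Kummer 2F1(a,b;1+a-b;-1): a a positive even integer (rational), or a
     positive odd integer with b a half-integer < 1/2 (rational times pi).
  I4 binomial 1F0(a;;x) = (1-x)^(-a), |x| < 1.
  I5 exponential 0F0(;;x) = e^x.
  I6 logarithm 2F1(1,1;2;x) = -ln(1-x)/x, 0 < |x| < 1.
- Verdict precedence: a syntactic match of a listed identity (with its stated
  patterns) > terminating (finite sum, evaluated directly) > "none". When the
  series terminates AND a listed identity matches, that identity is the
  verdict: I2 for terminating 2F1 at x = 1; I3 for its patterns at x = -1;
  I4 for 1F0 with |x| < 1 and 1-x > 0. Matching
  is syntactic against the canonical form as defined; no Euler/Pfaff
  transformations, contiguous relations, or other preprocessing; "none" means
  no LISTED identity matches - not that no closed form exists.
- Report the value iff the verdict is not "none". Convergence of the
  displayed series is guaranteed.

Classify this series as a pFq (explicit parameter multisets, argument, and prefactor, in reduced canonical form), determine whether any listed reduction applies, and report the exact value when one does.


This is 7/12 * 3F2(-11, -3/2, 2/5; 1/6, 1/6; -6/7) in reduced canonical form. Verdict: terminating at k = 11: the factor (-11)_k kills every later term; summing the 12 survivors is exact. Hence: 13619488555538983912901911457597307721783517/19594002303799754889824769632446289062500.

Key observation: from the first term 7/12: the two geometric factors (C = 7/12) combine into one argument.
Consecutive-term ratio: r(k) = (-6/7) * (k-11) (k-3/2) (k+2/5) / [(k+1/6) (k+1/6) (k+1)] - rational in k. x = (-6/7); t_0 = 7/12; negate the roots.


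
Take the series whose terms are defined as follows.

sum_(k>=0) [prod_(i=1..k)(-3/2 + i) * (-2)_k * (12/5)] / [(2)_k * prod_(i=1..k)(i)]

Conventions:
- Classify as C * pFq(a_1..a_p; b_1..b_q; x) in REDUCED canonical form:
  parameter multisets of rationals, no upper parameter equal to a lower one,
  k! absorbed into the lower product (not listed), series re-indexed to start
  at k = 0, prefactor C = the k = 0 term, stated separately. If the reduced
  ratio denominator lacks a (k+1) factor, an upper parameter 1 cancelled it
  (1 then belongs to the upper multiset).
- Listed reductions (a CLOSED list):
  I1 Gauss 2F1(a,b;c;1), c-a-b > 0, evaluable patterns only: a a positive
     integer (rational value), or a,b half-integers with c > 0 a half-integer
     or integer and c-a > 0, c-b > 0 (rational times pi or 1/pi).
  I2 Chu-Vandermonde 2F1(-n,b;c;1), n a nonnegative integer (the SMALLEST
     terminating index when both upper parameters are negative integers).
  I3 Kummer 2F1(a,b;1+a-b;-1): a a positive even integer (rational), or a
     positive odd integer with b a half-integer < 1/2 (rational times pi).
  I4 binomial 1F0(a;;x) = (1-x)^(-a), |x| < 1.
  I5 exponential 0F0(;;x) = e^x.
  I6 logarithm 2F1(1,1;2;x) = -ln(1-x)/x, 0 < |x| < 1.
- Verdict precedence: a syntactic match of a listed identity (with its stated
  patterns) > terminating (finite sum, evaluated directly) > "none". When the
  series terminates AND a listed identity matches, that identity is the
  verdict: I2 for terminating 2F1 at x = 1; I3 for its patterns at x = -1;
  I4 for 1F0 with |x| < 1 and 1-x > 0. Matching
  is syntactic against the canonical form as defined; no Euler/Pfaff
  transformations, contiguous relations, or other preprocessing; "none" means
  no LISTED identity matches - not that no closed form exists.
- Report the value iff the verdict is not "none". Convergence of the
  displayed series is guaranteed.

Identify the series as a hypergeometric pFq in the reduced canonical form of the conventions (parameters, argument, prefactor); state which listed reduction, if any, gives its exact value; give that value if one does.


With C = 12/5: the canonical form is 2F1(-2, -1/2; 2; 1). Verdict: Vandermonde's identity (I2) matches (terminating 2F1 at x = 1 with n = 2, b = -1/2, c = 2). Value: 7/2.

Key observation: with t_0 = 12/5, the product of the first k integers (prefactor 12/5) is k!.
Step ratio: r(k) = 1 * (k-2) (k-1/2) / [(k+2) (k+1)] - rational in k. x = 1; t_0 = 12/5; negate the roots.


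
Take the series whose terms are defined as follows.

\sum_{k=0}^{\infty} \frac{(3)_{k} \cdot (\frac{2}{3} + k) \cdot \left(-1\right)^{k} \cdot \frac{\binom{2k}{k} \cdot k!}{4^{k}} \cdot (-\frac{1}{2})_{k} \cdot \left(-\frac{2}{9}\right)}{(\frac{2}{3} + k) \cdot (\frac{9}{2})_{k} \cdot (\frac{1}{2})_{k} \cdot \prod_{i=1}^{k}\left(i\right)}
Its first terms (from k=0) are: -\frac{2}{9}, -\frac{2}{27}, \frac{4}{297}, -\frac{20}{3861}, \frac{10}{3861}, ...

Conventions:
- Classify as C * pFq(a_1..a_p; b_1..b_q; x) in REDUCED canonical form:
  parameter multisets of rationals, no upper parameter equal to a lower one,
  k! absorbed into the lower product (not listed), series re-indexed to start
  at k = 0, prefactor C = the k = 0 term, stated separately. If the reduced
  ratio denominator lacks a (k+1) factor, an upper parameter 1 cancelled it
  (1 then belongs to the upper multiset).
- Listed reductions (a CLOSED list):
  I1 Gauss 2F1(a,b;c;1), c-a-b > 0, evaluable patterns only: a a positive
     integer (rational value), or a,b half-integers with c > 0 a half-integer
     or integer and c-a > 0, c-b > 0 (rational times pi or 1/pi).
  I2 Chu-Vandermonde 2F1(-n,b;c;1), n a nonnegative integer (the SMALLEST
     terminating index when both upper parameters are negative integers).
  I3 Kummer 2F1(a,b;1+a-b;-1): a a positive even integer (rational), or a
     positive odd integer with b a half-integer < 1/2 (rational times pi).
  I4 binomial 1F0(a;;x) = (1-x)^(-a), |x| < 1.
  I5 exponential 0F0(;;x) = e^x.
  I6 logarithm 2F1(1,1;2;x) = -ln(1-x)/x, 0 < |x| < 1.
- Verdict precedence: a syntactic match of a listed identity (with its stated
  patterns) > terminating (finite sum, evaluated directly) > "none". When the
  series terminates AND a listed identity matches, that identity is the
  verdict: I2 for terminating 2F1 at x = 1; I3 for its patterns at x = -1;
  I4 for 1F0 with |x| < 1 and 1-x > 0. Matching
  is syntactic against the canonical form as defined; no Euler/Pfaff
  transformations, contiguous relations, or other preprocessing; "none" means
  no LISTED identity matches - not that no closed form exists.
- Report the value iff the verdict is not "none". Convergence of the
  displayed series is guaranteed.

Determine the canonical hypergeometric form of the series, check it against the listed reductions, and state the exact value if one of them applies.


With C = -\frac{2}{9}: the canonical form is 2F1(-\frac{1}{2}, 3; \frac{9}{2}; -1). Verdict at x = -1: Kummer's theorem (I3) matches (x = -1; c = \frac{9}{2} equals 1+a-b for upper {-\frac{1}{2}, 3}: listed pattern). Value: \left(-\frac{35}{384}\right) \cdot \pi.

First insight: x = -1 and the parameter 1/2 appears in both the upper and lower lists and cancels (alongside the other common factor).
Consecutive-term ratio: r(k) = -1 * (k-\frac{1}{2}) (k+3) / [(k+\frac{9}{2}) (k+1)] - rational in k, leading ratio -1; with t_0 = -\frac{2}{9}, classification follows.


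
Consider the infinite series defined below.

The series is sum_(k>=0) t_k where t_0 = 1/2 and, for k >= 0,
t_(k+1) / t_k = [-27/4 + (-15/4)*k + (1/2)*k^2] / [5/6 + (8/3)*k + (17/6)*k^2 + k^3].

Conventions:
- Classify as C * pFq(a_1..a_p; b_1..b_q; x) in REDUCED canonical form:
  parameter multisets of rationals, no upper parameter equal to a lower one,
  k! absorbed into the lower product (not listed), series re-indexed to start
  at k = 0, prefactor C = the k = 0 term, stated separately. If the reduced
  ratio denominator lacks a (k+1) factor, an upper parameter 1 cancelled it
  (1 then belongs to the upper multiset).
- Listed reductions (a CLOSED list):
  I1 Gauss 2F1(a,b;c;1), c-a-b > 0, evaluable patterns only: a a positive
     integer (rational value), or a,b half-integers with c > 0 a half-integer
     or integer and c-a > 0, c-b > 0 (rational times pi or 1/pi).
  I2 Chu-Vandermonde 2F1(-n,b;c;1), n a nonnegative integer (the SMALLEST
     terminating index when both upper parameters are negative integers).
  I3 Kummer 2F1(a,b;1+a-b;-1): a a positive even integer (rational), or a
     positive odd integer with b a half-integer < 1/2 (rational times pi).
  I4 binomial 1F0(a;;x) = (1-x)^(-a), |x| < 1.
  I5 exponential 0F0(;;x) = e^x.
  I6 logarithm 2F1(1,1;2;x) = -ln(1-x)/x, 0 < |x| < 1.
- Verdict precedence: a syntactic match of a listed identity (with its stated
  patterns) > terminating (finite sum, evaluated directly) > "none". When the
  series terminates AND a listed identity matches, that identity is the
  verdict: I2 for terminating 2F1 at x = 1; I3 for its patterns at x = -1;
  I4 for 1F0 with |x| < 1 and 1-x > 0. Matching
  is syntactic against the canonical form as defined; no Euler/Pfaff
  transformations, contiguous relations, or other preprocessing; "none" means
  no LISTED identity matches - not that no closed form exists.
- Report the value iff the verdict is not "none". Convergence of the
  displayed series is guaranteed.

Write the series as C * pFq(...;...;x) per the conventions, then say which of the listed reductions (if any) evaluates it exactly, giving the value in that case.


With C = 1/2: the canonical form is 2F2(-9, 3/2; 5/6, 1; 1/2). Verdict: terminating at k = 9: the factor (-9)_k kills every later term; summing the 10 survivors is exact. Hence: -6630999851595619/41742163964723200.

First insight: t_0 = 1/2 here, and factor the ratio over Q (prefactor 1/2): negated roots = parameters.
Step ratio: r(k) = (1/2) * (k-9) (k+3/2) / [(k+5/6) (k+1) (k+1)] - rational; roots negated = parameters, x = (1/2), C = 1/2.


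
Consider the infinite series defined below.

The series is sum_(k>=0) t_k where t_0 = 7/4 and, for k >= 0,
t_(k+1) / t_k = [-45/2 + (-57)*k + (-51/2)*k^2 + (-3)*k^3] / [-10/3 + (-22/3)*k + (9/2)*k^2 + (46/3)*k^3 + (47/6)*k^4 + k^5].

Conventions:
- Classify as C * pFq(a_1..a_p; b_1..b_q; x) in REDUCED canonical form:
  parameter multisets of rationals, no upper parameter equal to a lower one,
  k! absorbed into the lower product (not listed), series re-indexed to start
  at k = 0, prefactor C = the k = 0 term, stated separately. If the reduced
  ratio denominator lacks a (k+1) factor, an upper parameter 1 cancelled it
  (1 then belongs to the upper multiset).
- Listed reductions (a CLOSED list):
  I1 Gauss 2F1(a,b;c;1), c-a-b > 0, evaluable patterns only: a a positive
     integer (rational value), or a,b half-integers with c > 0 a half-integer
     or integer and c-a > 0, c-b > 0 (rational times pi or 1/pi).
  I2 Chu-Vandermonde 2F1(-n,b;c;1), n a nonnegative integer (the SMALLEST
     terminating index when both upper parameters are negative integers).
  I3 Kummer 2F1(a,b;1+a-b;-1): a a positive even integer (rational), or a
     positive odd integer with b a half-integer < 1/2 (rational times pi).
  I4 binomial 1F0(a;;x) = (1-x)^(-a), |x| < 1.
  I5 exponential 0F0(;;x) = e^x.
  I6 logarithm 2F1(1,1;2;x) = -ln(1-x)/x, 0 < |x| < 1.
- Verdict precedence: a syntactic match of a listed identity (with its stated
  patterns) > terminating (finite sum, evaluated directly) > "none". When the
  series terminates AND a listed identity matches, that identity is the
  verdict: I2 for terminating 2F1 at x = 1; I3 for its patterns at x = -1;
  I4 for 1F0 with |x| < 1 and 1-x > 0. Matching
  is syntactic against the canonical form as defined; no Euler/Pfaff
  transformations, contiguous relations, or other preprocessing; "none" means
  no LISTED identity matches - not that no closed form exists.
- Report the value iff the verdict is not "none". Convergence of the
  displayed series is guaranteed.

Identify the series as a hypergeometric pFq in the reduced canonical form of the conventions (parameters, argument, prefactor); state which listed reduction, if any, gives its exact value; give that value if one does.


Prefactor 7/4, argument -3: 1F2 with upper {3} over lower {-2/3, 2}. Verdict: none - at argument -3 the multisets {3} ; {-2/3, 2} match no listed identity.

Structural cue: x = (-3) and cancel k + 1/2 from the displayed ratio first; then C = 7/4, x = -3.
Adjacent-term ratio: r(k) = (-3) * (k+3) / [(k-2/3) (k+2) (k+1)] - poly over poly, x = (-3) from leading terms; C = 7/4 at k = 0.


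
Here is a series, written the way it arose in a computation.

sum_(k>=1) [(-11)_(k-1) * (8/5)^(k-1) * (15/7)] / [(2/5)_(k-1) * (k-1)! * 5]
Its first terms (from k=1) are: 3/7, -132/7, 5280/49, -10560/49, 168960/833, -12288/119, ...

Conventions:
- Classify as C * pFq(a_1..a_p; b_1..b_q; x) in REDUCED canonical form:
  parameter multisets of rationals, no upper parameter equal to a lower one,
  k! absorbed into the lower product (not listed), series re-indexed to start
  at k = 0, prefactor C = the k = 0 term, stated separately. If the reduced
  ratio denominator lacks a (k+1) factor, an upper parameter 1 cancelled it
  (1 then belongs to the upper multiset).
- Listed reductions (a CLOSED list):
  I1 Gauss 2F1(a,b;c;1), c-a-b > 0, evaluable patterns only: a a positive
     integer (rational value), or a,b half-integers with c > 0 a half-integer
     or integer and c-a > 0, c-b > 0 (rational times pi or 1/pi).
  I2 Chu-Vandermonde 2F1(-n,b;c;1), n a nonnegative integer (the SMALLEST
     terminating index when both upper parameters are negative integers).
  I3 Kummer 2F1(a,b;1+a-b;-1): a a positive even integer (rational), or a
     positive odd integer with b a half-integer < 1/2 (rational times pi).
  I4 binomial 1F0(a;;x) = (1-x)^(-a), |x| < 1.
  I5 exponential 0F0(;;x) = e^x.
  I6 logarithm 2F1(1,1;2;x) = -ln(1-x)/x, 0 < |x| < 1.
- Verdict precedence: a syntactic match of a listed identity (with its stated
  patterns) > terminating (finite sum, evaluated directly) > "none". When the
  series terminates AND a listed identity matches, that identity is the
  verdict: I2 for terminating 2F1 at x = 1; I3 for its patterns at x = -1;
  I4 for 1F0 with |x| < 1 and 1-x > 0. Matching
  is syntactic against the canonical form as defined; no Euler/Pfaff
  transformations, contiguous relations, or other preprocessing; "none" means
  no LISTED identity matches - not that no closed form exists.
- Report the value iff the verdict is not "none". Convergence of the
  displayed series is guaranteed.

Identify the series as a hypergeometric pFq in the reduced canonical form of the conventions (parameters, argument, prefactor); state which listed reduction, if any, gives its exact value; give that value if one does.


With C = 3/7: the canonical form is 1F1(-11; 2/5; 8/5). Verdict: terminating. With -11 upstairs the series is a 12-term polynomial sum; evaluated term by term. Value: -2310199163/2498997501.

Key step: x = (8/5) and the constant factors (C = 3/7, x = 8/5) combine into one prefactor.
Adjacent-term ratio: r(k) = (8/5) * (k-11) / [(k+2/5) (k+1)] - rational in k, leading ratio (8/5); with t_0 = 3/7, classification follows.


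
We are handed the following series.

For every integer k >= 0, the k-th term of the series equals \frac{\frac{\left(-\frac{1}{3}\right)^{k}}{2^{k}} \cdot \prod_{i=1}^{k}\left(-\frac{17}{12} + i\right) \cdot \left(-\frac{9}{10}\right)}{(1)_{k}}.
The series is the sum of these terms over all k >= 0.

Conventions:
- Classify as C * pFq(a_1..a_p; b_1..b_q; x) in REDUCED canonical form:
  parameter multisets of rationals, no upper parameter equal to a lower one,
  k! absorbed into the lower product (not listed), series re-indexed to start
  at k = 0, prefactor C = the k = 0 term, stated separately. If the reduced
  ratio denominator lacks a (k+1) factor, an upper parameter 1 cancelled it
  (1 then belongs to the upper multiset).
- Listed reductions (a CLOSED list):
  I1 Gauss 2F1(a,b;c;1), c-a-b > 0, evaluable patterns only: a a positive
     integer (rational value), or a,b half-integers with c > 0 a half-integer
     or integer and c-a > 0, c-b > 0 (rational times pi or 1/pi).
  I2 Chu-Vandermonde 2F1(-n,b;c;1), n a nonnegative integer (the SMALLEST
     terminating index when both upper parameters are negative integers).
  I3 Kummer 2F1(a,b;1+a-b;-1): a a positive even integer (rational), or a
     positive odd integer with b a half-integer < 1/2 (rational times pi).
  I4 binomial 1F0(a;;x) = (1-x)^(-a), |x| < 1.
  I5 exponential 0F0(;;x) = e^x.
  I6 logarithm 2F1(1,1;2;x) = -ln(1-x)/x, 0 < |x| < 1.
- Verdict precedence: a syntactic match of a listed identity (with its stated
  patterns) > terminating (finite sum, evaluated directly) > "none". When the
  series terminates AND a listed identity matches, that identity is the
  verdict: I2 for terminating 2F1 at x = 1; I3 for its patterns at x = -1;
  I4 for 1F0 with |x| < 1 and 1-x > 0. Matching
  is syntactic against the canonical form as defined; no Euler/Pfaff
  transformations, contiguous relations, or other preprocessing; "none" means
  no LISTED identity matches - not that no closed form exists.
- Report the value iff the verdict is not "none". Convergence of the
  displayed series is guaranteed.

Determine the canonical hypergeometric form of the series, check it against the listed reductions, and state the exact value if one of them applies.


Reduced: x = -\frac{1}{6}, 1F0, upper = {-\frac{5}{12}}, lower = {-}, C = -\frac{9}{10}. Verdict: binomial (I4) fires (the 1F0 binomial series: exponent 5/12, x = -\frac{1}{6}). Value: \left(-\frac{9}{10}\right) \cdot \left(\frac{7}{6}\right)^{\frac{5}{12}}.

Structural cue: x = -\frac{1}{6} and the two k-th powers (prefactor -9/10) combine into one argument.
Step ratio: r(k) = -\frac{1}{6} * (k-\frac{5}{12}) / [(k+1)] - rational in k. x = -\frac{1}{6}; t_0 = -\frac{9}{10}; negate the roots.


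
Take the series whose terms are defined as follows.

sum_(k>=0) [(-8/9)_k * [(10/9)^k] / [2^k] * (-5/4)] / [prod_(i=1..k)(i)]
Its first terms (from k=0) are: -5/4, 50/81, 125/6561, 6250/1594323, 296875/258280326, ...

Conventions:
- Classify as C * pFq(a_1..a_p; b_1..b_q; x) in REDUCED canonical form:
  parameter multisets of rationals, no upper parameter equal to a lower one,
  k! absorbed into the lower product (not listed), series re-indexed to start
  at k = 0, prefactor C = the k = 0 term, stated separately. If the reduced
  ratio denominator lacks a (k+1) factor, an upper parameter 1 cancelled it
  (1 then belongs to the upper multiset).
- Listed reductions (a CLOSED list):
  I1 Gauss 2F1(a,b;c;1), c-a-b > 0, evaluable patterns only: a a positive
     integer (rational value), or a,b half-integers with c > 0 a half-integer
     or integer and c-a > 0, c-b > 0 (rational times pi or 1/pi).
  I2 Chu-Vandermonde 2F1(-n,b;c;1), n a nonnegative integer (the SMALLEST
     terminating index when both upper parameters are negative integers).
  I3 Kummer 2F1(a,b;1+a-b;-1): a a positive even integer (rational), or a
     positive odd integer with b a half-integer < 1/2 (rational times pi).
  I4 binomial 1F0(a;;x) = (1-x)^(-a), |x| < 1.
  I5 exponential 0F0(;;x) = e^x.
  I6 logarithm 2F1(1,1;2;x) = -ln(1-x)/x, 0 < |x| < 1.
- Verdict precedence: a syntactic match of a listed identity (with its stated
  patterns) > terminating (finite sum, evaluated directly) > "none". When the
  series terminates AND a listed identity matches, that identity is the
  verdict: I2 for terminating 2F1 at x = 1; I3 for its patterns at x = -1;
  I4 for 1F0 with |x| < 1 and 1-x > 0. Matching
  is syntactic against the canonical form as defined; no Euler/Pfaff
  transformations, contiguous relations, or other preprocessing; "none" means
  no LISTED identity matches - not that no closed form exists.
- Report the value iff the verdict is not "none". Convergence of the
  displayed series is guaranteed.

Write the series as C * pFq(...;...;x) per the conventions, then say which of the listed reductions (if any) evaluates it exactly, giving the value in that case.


This is -5/4 * 1F0(-8/9; -; 5/9) in reduced canonical form. Verdict: the I4 binomial reduction applies (the 1F0 binomial series: exponent 8/9, x = 5/9). Its exact value is (-5/4) * (4/9)^(8/9).

The tell: from the first term -5/4: the two k-th powers (C = -5/4, x = 5/9) combine into one argument.
Ratio: r(k) = (5/9) * (k-8/9) / [(k+1)] - rational in k, leading ratio (5/9); with t_0 = -5/4, classification follows.


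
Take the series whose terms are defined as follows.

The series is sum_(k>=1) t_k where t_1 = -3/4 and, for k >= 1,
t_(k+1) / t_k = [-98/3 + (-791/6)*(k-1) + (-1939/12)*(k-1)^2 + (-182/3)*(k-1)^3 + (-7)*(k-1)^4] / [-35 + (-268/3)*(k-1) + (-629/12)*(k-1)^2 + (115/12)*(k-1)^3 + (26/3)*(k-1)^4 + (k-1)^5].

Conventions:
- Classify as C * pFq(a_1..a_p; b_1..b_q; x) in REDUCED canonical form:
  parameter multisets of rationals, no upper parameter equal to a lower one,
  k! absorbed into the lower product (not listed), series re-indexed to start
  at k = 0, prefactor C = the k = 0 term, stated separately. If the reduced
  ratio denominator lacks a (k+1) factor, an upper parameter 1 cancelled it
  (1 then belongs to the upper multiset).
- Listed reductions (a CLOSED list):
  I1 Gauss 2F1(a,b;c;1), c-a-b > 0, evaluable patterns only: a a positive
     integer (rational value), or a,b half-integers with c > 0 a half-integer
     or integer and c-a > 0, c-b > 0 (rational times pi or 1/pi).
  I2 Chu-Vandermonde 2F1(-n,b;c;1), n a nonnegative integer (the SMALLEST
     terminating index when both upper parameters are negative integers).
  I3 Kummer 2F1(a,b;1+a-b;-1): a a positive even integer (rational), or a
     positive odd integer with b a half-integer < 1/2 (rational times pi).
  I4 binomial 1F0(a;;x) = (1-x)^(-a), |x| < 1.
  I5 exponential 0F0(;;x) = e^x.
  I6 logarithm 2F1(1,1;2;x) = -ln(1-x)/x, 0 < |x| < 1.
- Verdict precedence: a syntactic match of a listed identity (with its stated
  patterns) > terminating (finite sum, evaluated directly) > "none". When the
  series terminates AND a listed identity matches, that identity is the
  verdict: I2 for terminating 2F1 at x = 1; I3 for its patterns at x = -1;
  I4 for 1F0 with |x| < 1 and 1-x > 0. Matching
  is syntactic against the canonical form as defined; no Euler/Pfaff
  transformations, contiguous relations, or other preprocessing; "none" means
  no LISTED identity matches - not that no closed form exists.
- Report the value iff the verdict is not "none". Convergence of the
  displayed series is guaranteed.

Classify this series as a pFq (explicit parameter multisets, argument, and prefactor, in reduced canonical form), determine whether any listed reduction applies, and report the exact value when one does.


Prefactor -3/4, argument -7: 2F2 with upper {1/2, 4} over lower {-5/2, 6}. Verdict: none - at argument -7 the multisets {1/2, 4} ; {-5/2, 6} match no listed identity.

The tell: with t_0 = -3/4, the ratio is unreduced: k + 2/3 divides both sides (prefactor -3/4).
Adjacent-term ratio: r(k) = (-7) * (k+1/2) (k+4) / [(k-5/2) (k+6) (k+1)] - rational in k. x = (-7); t_0 = -3/4; negate the roots.


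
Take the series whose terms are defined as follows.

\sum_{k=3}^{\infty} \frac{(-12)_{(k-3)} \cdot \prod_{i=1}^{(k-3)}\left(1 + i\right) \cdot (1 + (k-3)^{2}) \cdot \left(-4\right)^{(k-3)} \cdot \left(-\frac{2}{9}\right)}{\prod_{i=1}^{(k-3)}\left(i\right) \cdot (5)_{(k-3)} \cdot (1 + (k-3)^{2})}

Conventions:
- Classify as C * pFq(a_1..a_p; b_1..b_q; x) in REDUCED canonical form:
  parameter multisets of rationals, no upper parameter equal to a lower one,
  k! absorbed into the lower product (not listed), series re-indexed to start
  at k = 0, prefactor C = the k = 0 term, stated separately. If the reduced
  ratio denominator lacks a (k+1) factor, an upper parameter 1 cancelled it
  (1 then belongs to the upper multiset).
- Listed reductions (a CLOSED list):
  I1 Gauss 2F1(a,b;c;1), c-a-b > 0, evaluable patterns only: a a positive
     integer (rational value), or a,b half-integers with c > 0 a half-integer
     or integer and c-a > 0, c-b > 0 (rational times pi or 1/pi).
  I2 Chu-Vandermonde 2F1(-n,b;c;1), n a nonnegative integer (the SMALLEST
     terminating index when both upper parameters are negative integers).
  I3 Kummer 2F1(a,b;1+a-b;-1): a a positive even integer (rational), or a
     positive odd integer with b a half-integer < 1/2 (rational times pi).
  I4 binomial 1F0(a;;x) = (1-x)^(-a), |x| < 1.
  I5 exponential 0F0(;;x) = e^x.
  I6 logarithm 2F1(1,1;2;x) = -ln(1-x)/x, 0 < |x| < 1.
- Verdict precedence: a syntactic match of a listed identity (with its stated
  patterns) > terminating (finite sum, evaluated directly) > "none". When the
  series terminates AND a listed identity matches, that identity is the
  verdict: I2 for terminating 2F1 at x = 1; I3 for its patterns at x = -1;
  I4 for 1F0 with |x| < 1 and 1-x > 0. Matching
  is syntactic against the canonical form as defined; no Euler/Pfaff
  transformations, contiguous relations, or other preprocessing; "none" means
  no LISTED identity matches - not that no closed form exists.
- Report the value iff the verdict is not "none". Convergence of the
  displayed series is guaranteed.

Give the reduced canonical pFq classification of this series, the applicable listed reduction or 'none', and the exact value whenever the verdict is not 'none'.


The tell: x = -4 and k^2 + 1 divides numerator and denominator alike; C = -2/9 after cancelling.
Step ratio: r(k) = -4 * (k-12) (k+2) / [(k+5) (k+1)] - rational in k, leading ratio -4; with t_0 = -\frac{2}{9}, classification follows.

The series (x = -4) is 2F1: upper {-12, 2}, lower {5}, prefactor -\frac{2}{9}. Verdict: terminating at k = 12: the factor (-12)_k kills every later term; summing the 13 survivors is exact. Value: -\frac{417232514}{585}.


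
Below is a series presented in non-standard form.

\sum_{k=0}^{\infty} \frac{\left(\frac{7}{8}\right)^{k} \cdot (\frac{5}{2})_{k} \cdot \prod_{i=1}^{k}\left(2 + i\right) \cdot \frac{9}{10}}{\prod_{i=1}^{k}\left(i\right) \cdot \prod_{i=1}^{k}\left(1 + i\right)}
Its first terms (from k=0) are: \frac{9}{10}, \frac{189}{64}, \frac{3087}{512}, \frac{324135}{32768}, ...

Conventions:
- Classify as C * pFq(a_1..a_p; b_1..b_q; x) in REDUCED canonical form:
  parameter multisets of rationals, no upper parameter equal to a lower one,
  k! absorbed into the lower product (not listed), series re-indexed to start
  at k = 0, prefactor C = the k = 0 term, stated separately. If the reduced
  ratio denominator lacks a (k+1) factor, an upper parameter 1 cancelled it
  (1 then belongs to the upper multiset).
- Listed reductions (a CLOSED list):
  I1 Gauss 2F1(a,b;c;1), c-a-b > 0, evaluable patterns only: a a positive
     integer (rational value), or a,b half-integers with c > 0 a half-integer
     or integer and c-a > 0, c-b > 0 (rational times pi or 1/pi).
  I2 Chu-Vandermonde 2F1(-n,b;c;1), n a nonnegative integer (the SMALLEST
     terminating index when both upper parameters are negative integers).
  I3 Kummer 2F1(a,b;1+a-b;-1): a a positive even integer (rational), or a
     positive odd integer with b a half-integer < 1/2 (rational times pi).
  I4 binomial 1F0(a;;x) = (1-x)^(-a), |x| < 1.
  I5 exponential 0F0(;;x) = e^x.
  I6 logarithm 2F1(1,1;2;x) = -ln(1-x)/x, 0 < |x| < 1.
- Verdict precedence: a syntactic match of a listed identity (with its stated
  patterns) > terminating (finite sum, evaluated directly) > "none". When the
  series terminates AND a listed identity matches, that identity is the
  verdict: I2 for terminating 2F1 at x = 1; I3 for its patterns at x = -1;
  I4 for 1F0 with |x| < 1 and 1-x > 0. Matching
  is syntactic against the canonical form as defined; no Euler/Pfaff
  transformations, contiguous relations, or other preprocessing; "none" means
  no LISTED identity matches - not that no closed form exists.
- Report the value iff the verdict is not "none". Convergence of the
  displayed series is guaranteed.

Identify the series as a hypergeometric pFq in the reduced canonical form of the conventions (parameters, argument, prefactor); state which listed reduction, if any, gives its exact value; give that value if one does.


This is \frac{9}{10} * 2F1(\frac{5}{2}, 3; 2; \frac{7}{8}) in reduced canonical form. Verdict: none - this 2F1 at x = \frac{7}{8} matches no listed pattern, and upper {\frac{5}{2}, 3} holds no stopper.

First insight: from the first term \frac{9}{10}: the lower running product (C = 9/10, x = 7/8) is a rising factorial.
Term ratio: r(k) = \frac{7}{8} * (k+\frac{5}{2}) (k+3) / [(k+2) (k+1)] - poly over poly, x = \frac{7}{8} from leading terms; C = \frac{9}{10} at k = 0.


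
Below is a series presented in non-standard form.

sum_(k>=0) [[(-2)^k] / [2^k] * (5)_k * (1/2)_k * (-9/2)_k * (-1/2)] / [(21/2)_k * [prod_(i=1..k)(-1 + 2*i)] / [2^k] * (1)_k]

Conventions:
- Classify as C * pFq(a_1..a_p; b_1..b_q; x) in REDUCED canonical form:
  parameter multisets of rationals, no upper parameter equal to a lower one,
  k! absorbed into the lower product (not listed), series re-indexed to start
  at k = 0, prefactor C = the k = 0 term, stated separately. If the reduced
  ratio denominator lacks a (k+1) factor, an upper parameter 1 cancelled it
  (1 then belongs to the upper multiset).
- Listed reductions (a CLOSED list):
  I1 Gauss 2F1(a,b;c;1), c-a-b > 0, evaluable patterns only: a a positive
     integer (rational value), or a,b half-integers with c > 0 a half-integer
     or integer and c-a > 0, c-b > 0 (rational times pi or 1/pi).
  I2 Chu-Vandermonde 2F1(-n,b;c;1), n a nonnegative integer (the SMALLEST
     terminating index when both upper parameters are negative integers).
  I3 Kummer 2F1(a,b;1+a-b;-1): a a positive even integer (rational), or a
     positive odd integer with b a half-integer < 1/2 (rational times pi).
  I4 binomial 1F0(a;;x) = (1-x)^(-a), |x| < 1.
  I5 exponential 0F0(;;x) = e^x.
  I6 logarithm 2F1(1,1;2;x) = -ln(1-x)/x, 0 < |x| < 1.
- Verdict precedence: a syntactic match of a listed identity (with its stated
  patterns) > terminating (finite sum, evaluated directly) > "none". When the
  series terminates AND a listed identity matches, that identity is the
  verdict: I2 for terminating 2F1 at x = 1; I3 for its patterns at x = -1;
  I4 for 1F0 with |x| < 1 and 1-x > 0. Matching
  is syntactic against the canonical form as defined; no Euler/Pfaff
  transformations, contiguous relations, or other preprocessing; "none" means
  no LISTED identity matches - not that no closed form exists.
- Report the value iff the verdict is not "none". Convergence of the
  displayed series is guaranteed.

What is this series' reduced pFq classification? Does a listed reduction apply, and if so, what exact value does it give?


The series (x = -1) is 2F1: upper {-9/2, 5}, lower {21/2}, prefactor -1/2. Verdict (x = -1): the Kummer evaluation I3 applies (x = -1; c = 21/2 equals 1+a-b for upper {-9/2, 5}: listed pattern). Sum: (-2078505/2097152) * pi.

First insight: t_0 = -1/2 here, and the two k-th powers (prefactor -1/2) combine into one argument.
Adjacent-term ratio: r(k) = (-1) * (k-9/2) (k+5) / [(k+21/2) (k+1)] - rational in k. x = (-1); t_0 = -1/2; negate the roots.
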